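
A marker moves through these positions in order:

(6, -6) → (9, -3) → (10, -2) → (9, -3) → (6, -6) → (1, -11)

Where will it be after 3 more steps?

Taking differences between consecutive positions: (+3, +3), (+1, +1), (-1, -1), (-3, -3), (-5, -5). These grow by (-2, -2) each step.
step 6: (1, -11) + (-7, -7) → (-6, -18)
step 7: (-6, -18) + (-9, -9) → (-15, -27)
step 8: (-15, -27) + (-11, -11) → (-26, -38)

(-26, -38)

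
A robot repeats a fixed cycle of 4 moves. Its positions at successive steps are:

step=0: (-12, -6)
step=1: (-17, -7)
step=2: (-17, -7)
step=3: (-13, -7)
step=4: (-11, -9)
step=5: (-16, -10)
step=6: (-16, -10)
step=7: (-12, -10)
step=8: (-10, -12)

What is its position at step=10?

(-15, -13)

Step-to-step displacements: (-5, -1), (+0, +0), (+4, +0), (+2, -2), (-5, -1), (+0, +0), (+4, +0), (+2, -2) — a repeating cycle of length 4.
step 9: apply (-5, -1) → (-15, -13)
step 10: apply (+0, +0) → (-15, -13)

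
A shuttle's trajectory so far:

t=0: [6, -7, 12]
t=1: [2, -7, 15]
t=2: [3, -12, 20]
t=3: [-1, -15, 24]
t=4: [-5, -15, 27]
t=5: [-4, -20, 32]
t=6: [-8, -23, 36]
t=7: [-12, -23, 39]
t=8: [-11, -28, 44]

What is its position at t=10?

The moves between consecutive positions are [-4, +0, +3], [+1, -5, +5], [-4, -3, +4], [-4, +0, +3], [+1, -5, +5], [-4, -3, +4], [-4, +0, +3], [+1, -5, +5]; they repeat the 3-cycle [[-4, +0, +3], [+1, -5, +5], [-4, -3, +4]].
step 9: apply [-4, -3, +4] → [-15, -31, 48]
step 10: apply [-4, +0, +3] → [-19, -31, 51]

[-19, -31, 51]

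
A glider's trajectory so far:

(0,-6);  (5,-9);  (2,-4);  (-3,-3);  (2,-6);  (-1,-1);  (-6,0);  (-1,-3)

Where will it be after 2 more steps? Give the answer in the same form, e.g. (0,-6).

(-9,3)

The moves between consecutive positions are (+5,-3), (-3,+5), (-5,+1), (+5,-3), (-3,+5), (-5,+1), (+5,-3); they repeat the 3-cycle [(+5,-3), (-3,+5), (-5,+1)].
step 8: apply (-3,+5) → (-4,2)
step 9: apply (-5,+1) → (-9,3)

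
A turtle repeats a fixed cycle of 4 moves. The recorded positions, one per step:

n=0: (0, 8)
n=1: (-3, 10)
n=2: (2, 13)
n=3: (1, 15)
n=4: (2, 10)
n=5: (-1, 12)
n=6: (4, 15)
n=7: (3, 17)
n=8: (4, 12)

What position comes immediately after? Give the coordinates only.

(1, 14)

The moves between consecutive positions are (-3, +2), (+5, +3), (-1, +2), (+1, -5), (-3, +2), (+5, +3), (-1, +2), (+1, -5); they repeat the 4-cycle [(-3, +2), (+5, +3), (-1, +2), (+1, -5)].
step 9: apply (-3, +2) → (1, 14)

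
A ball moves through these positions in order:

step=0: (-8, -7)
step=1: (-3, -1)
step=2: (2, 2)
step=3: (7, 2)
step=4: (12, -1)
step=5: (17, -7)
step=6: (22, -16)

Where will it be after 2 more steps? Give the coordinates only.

First differences are (+5, +6), (+5, +3), (+5, +0), (+5, -3), (+5, -6), (+5, -9); their common second difference is (+0, -3) (constant acceleration).
step 7: (22, -16) + (+5, -12) → (27, -28)
step 8: (27, -28) + (+5, -15) → (32, -43)

(32, -43)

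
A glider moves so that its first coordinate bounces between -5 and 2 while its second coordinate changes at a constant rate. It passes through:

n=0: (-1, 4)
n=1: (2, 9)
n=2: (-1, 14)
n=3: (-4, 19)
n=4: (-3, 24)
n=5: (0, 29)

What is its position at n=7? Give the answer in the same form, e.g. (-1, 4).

The first coordinate reflects between -5 and 2, moving 3 per step.
  step 6: 0 → 1
  step 7: 1 → -2
The second coordinate changes by +5 each step: at step 7 it is 39.

(-2, 39)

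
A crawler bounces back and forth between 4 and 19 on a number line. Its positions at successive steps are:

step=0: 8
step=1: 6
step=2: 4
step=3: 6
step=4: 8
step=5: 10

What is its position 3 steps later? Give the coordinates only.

16

The value travels 2 per step and bounces off the walls at 4 and 19.
  step 6: 10 → 12
  step 7: 12 → 14
  step 8: 14 → 16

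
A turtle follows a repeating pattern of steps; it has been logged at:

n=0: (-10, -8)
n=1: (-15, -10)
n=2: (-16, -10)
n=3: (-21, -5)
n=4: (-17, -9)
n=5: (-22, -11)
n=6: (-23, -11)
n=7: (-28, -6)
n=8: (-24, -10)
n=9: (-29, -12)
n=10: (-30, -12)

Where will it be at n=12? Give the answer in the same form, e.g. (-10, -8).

(-31, -11)

Step-to-step displacements: (-5, -2), (-1, +0), (-5, +5), (+4, -4), (-5, -2), (-1, +0), (-5, +5), (+4, -4), (-5, -2), (-1, +0) — a repeating cycle of length 4.
step 11: apply (-5, +5) → (-35, -7)
step 12: apply (+4, -4) → (-31, -11)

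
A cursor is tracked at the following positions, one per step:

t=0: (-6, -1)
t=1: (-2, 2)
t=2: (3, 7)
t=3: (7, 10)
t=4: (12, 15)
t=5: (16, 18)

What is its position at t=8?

Step-to-step displacements: (+4, +3), (+5, +5), (+4, +3), (+5, +5), (+4, +3) — a repeating cycle of length 2.
step 6: apply (+5, +5) → (21, 23)
step 7: apply (+4, +3) → (25, 26)
step 8: apply (+5, +5) → (30, 31)

(30, 31)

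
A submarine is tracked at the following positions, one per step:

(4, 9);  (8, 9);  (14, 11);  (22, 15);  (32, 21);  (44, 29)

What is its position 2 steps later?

(74, 51)

Successive displacements: (+4, +0), (+6, +2), (+8, +4), (+10, +6), (+12, +8) — each changes by (+2, +2).
step 6: (44, 29) + (+14, +10) → (58, 39)
step 7: (58, 39) + (+16, +12) → (74, 51)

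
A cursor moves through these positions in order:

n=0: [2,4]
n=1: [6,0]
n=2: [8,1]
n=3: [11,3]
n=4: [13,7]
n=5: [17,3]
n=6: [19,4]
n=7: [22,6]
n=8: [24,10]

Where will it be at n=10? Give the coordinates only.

[30,7]

Differencing gives [+4,-4], [+2,+1], [+3,+2], [+2,+4], [+4,-4], [+2,+1], [+3,+2], [+2,+4]. This is the pattern [+4,-4], [+2,+1], [+3,+2], [+2,+4] repeated.
step 9: apply [+4,-4] → [28,6]
step 10: apply [+2,+1] → [30,7]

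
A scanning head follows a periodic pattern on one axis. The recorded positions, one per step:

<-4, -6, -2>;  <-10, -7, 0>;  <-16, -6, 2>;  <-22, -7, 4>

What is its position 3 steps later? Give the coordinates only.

First: linear, -6 per step → -40 at step 6.
Second: cycles through -6, -7 every 2 steps. Step 6 lands at position 0 of the cycle → -6.
Third: linear, +2 per step → 10 at step 6.

<-40, -6, 10>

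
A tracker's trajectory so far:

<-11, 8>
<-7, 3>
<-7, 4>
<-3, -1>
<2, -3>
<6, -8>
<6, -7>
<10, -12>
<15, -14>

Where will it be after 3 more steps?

Step-to-step displacements: <+4, -5>, <+0, +1>, <+4, -5>, <+5, -2>, <+4, -5>, <+0, +1>, <+4, -5>, <+5, -2> — a repeating cycle of length 4.
step 9: apply <+4, -5> → <19, -19>
step 10: apply <+0, +1> → <19, -18>
step 11: apply <+4, -5> → <23, -23>

<23, -23>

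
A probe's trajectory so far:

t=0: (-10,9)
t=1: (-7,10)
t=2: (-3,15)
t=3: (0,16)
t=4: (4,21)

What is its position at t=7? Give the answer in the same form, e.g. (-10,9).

The moves between consecutive positions are (+3,+1), (+4,+5), (+3,+1), (+4,+5); they repeat the 2-cycle [(+3,+1), (+4,+5)].
step 5: apply (+3,+1) → (7,22)
step 6: apply (+4,+5) → (11,27)
step 7: apply (+3,+1) → (14,28)

(14,28)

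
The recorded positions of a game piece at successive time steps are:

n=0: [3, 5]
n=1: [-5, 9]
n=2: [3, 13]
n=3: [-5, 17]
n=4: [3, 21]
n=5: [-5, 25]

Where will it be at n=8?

First: cycles through 3, -5 every 2 steps. Step 8 lands at position 0 of the cycle → 3.
Second: linear, +4 per step → 37 at step 8.

[3, 37]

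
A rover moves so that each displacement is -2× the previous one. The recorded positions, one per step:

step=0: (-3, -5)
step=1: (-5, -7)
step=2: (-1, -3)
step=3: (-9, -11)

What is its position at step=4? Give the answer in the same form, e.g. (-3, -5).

(7, 5)

Step-to-step displacements: (-2, -2), (+4, +4), (-8, -8); each is -2× the previous.
step 4: (-9, -11) + (+16, +16) → (7, 5)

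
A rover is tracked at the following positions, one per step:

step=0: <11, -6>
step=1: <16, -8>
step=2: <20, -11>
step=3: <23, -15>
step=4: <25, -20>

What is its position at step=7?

First differences are <+5, -2>, <+4, -3>, <+3, -4>, <+2, -5>; their common second difference is <-1, -1> (constant acceleration).
step 5: <25, -20> + <+1, -6> → <26, -26>
step 6: <26, -26> + <+0, -7> → <26, -33>
step 7: <26, -33> + <-1, -8> → <25, -41>

<25, -41>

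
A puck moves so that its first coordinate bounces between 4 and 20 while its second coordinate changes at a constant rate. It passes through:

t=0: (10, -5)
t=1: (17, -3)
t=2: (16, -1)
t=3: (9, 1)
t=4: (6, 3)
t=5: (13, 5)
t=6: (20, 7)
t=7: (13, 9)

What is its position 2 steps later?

The first coordinate reflects between 4 and 20, moving 7 per step.
  step 8: 13 → 6
  step 9: 6 → 9
The second coordinate changes by +2 each step: at step 9 it is 13.

(9, 13)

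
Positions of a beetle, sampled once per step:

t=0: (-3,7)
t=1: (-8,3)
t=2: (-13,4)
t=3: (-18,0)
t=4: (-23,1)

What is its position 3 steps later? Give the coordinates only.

Differencing gives (-5,-4), (-5,+1), (-5,-4), (-5,+1). This is the pattern (-5,-4), (-5,+1) repeated.
step 5: apply (-5,-4) → (-28,-3)
step 6: apply (-5,+1) → (-33,-2)
step 7: apply (-5,-4) → (-38,-6)

(-38,-6)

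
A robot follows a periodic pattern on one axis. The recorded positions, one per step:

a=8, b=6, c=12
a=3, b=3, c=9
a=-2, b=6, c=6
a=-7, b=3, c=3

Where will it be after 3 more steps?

The a coordinate changes by -5 each step, so at step 6 it is 8 + 6·(-5) = -22.
The b coordinate repeats the cycle [6, 3] with period 2; step 6 mod 2 = 0, giving 6.
The c coordinate changes by -3 each step, so at step 6 it is 12 + 6·(-3) = -6.

a=-22, b=6, c=-6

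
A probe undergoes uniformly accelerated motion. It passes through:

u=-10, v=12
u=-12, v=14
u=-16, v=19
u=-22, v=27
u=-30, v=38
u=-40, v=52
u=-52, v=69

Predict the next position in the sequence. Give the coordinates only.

u=-66, v=89

Successive displacements: (-2, +2), (-4, +5), (-6, +8), (-8, +11), (-10, +14), (-12, +17) — each changes by (-2, +3).
step 7: u=-52, v=69 + (-14, +20) → u=-66, v=89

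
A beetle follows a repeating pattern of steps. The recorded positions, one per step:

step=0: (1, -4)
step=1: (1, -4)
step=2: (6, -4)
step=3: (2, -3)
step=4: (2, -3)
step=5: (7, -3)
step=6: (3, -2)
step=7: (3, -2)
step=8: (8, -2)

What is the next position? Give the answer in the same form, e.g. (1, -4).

(4, -1)

The moves between consecutive positions are (+0, +0), (+5, +0), (-4, +1), (+0, +0), (+5, +0), (-4, +1), (+0, +0), (+5, +0); they repeat the 3-cycle [(+0, +0), (+5, +0), (-4, +1)].
step 9: apply (-4, +1) → (4, -1)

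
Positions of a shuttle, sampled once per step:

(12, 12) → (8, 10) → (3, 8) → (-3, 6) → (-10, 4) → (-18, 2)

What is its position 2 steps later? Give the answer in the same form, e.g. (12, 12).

(-37, -2)

Successive displacements: (-4, -2), (-5, -2), (-6, -2), (-7, -2), (-8, -2) — each changes by (-1, +0).
step 6: (-18, 2) + (-9, -2) → (-27, 0)
step 7: (-27, 0) + (-10, -2) → (-37, -2)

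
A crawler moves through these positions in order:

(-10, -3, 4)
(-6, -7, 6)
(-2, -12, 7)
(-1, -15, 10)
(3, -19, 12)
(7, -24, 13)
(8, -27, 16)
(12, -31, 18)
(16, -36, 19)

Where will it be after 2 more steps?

(21, -43, 24)

Step-to-step displacements: (+4, -4, +2), (+4, -5, +1), (+1, -3, +3), (+4, -4, +2), (+4, -5, +1), (+1, -3, +3), (+4, -4, +2), (+4, -5, +1) — a repeating cycle of length 3.
step 9: apply (+1, -3, +3) → (17, -39, 22)
step 10: apply (+4, -4, +2) → (21, -43, 24)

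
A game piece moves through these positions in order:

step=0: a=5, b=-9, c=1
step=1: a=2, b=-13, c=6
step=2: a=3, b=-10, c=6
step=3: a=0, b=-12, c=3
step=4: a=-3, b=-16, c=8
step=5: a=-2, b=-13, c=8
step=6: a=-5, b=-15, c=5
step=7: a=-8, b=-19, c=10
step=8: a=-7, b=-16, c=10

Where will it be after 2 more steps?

a=-13, b=-22, c=12

The moves between consecutive positions are (-3,-4,+5), (+1,+3,+0), (-3,-2,-3), (-3,-4,+5), (+1,+3,+0), (-3,-2,-3), (-3,-4,+5), (+1,+3,+0); they repeat the 3-cycle [(-3,-4,+5), (+1,+3,+0), (-3,-2,-3)].
step 9: apply (-3,-2,-3) → a=-10, b=-18, c=7
step 10: apply (-3,-4,+5) → a=-13, b=-22, c=12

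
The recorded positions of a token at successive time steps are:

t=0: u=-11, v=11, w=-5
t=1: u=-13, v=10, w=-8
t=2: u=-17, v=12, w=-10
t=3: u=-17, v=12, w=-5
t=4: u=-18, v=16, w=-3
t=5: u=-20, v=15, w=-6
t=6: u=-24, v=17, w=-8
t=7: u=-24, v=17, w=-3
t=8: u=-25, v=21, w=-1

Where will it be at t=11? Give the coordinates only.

u=-31, v=22, w=-1

The moves between consecutive positions are (-2, -1, -3), (-4, +2, -2), (+0, +0, +5), (-1, +4, +2), (-2, -1, -3), (-4, +2, -2), (+0, +0, +5), (-1, +4, +2); they repeat the 4-cycle [(-2, -1, -3), (-4, +2, -2), (+0, +0, +5), (-1, +4, +2)].
step 9: apply (-2, -1, -3) → u=-27, v=20, w=-4
step 10: apply (-4, +2, -2) → u=-31, v=22, w=-6
step 11: apply (+0, +0, +5) → u=-31, v=22, w=-1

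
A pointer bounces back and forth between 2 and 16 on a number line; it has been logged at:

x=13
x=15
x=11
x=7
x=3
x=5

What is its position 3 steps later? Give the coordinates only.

x=15

The value reflects between 2 and 16, moving 4 per step.
  step 6: 5 → 9
  step 7: 9 → 13
  step 8: 13 → 15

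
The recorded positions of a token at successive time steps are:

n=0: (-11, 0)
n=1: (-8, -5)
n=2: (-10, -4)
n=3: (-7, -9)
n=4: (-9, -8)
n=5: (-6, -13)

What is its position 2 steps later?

The moves between consecutive positions are (+3, -5), (-2, +1), (+3, -5), (-2, +1), (+3, -5); they repeat the 2-cycle [(+3, -5), (-2, +1)].
step 6: apply (-2, +1) → (-8, -12)
step 7: apply (+3, -5) → (-5, -17)

(-5, -17)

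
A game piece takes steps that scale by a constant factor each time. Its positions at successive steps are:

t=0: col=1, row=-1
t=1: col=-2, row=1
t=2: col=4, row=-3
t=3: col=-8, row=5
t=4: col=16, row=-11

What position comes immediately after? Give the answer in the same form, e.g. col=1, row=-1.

Step-to-step displacements: (-3,+2), (+6,-4), (-12,+8), (+24,-16); each is -2× the previous.
step 5: col=16, row=-11 + (-48,+32) → col=-32, row=21

col=-32, row=21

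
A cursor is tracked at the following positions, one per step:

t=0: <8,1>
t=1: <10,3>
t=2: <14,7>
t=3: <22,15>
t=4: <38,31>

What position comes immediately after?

<70,63>

Step-to-step displacements: <+2,+2>, <+4,+4>, <+8,+8>, <+16,+16>; each is 2× the previous.
step 5: <38,31> + <+32,+32> → <70,63>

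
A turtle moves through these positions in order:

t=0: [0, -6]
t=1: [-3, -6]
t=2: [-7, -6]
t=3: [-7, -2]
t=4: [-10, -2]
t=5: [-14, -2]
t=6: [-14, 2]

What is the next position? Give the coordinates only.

The moves between consecutive positions are [-3, +0], [-4, +0], [+0, +4], [-3, +0], [-4, +0], [+0, +4]; they repeat the 3-cycle [[-3, +0], [-4, +0], [+0, +4]].
step 7: apply [-3, +0] → [-17, 2]

[-17, 2]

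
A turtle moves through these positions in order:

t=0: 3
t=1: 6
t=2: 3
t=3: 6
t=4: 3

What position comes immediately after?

6

Consecutive displacements +3, -3, +3, -3 scale by a factor of -1 each step.
step 5: 3 + 3 → 6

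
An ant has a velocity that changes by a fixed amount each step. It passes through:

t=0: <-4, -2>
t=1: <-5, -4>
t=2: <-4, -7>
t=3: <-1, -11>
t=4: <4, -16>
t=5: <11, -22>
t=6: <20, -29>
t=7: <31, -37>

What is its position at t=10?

<76, -67>

First differences are <-1, -2>, <+1, -3>, <+3, -4>, <+5, -5>, <+7, -6>, <+9, -7>, <+11, -8>; their common second difference is <+2, -1> (constant acceleration).
step 8: <31, -37> + <+13, -9> → <44, -46>
step 9: <44, -46> + <+15, -10> → <59, -56>
step 10: <59, -56> + <+17, -11> → <76, -67>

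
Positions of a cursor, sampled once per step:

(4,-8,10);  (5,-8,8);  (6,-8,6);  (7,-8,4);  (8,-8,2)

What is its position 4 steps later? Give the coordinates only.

(12,-8,-6)

Constant displacement of (+1,+0,-2) per step.
step 5: (8,-8,2) + (+1,+0,-2) → (9,-8,0)
step 6: (9,-8,0) + (+1,+0,-2) → (10,-8,-2)
step 7: (10,-8,-2) + (+1,+0,-2) → (11,-8,-4)
step 8: (11,-8,-4) + (+1,+0,-2) → (12,-8,-6)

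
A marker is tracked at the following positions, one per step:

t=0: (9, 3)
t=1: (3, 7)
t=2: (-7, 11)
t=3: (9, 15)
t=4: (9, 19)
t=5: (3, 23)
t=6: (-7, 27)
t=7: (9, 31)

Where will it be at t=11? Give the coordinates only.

The first coordinate repeats the cycle [9, 3, -7, 9] with period 4; step 11 mod 4 = 3, giving 9.
The second coordinate changes by +4 each step, so at step 11 it is 3 + 11·(4) = 47.

(9, 47)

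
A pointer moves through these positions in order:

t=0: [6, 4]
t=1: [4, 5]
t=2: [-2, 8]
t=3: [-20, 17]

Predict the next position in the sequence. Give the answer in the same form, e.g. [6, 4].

Consecutive displacements [-2, +1], [-6, +3], [-18, +9] scale by a factor of 3 each step.
step 4: [-20, 17] + [-54, +27] → [-74, 44]

[-74, 44]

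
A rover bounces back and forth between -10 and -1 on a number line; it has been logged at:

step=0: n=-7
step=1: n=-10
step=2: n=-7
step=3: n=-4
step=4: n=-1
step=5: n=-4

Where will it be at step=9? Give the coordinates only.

The value reflects between -10 and -1, moving 3 per step.
  step 6: -4 → -7
  step 7: -7 → -10
  step 8: -10 → -7
  step 9: -7 → -4

n=-4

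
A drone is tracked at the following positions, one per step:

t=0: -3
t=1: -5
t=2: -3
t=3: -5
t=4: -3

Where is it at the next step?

-5

The jumps are -2, +2, -2, +2 — a geometric progression with ratio -1.
step 5: -3 − 2 → -5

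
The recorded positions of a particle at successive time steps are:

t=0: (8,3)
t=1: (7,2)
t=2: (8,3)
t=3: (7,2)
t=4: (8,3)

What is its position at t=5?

Consecutive displacements (-1,-1), (+1,+1), (-1,-1), (+1,+1) scale by a factor of -1 each step.
step 5: (8,3) + (-1,-1) → (7,2)

(7,2)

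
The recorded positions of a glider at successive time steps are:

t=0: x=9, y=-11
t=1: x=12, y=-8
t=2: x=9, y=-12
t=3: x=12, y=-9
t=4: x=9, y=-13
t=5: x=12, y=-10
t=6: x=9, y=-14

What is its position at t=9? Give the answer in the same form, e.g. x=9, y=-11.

x=12, y=-12

Differencing gives (+3,+3), (-3,-4), (+3,+3), (-3,-4), (+3,+3), (-3,-4). This is the pattern (+3,+3), (-3,-4) repeated.
step 7: apply (+3,+3) → x=12, y=-11
step 8: apply (-3,-4) → x=9, y=-15
step 9: apply (+3,+3) → x=12, y=-12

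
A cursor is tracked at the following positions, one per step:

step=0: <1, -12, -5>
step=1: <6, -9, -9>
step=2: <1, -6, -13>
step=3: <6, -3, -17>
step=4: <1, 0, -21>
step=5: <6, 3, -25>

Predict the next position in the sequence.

<1, 6, -29>

First: cycles through 1, 6 every 2 steps. Step 6 lands at position 0 of the cycle → 1.
Second: linear, +3 per step → 6 at step 6.
Third: linear, -4 per step → -29 at step 6.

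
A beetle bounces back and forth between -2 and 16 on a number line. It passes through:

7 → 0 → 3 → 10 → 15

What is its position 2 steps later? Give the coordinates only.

1

The value travels 7 per step and bounces off the walls at -2 and 16.
  step 5: 15 → 8
  step 6: 8 → 1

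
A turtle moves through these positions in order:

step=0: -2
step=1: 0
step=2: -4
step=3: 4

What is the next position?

Consecutive displacements +2, -4, +8 scale by a factor of -2 each step.
step 4: 4 − 16 → -12

-12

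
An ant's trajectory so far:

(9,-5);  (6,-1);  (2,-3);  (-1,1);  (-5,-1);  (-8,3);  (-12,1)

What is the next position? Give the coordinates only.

(-15,5)

The moves between consecutive positions are (-3,+4), (-4,-2), (-3,+4), (-4,-2), (-3,+4), (-4,-2); they repeat the 2-cycle [(-3,+4), (-4,-2)].
step 7: apply (-3,+4) → (-15,5)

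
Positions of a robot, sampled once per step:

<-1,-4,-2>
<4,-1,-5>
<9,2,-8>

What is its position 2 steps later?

<19,8,-14>

Constant displacement of <+5,+3,-3> per step.
step 3: <9,2,-8> + <+5,+3,-3> → <14,5,-11>
step 4: <14,5,-11> + <+5,+3,-3> → <19,8,-14>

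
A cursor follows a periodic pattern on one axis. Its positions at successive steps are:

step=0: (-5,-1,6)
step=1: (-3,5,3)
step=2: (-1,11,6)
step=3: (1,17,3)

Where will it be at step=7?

(9,41,3)

The first coordinate changes by +2 each step, so at step 7 it is -5 + 7·(2) = 9.
The second coordinate changes by +6 each step, so at step 7 it is -1 + 7·(6) = 41.
The third coordinate repeats the cycle [6, 3] with period 2; step 7 mod 2 = 1, giving 3.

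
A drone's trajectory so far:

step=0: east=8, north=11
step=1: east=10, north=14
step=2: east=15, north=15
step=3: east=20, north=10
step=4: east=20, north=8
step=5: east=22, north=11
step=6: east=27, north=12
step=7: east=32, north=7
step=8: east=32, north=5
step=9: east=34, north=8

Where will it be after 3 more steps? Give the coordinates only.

east=44, north=2

Differencing gives (+2, +3), (+5, +1), (+5, -5), (+0, -2), (+2, +3), (+5, +1), (+5, -5), (+0, -2), (+2, +3). This is the pattern (+2, +3), (+5, +1), (+5, -5), (+0, -2) repeated.
step 10: apply (+5, +1) → east=39, north=9
step 11: apply (+5, -5) → east=44, north=4
step 12: apply (+0, -2) → east=44, north=2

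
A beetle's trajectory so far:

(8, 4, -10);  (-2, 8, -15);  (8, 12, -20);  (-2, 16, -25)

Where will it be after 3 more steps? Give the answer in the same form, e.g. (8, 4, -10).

First: cycles through 8, -2 every 2 steps. Step 6 lands at position 0 of the cycle → 8.
Second: linear, +4 per step → 28 at step 6.
Third: linear, -5 per step → -40 at step 6.

(8, 28, -40)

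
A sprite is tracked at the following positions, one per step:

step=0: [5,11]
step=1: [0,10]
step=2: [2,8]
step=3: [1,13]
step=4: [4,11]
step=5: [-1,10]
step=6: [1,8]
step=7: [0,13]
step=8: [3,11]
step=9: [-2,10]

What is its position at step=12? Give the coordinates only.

[2,11]

Step-to-step displacements: [-5,-1], [+2,-2], [-1,+5], [+3,-2], [-5,-1], [+2,-2], [-1,+5], [+3,-2], [-5,-1] — a repeating cycle of length 4.
step 10: apply [+2,-2] → [0,8]
step 11: apply [-1,+5] → [-1,13]
step 12: apply [+3,-2] → [2,11]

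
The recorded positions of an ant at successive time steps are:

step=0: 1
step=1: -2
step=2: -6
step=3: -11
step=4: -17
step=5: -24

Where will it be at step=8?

First differences are -3, -4, -5, -6, -7; their common second difference is -1 (constant acceleration).
step 6: -24 − 8 → -32
step 7: -32 − 9 → -41
step 8: -41 − 10 → -51

-51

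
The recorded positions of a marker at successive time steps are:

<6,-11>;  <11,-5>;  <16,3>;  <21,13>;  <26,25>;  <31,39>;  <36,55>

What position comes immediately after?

<41,73>

First differences are <+5,+6>, <+5,+8>, <+5,+10>, <+5,+12>, <+5,+14>, <+5,+16>; their common second difference is <+0,+2> (constant acceleration).
step 7: <36,55> + <+5,+18> → <41,73>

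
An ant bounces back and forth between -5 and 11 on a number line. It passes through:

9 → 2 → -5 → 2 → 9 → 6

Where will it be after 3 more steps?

5

The value travels 7 per step and bounces off the walls at -5 and 11.
  step 6: 6 → -1
  step 7: -1 → -2
  step 8: -2 → 5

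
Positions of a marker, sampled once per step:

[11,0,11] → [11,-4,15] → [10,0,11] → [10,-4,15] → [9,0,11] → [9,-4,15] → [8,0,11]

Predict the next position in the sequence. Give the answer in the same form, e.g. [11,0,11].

[8,-4,15]

Differencing gives [+0,-4,+4], [-1,+4,-4], [+0,-4,+4], [-1,+4,-4], [+0,-4,+4], [-1,+4,-4]. This is the pattern [+0,-4,+4], [-1,+4,-4] repeated.
step 7: apply [+0,-4,+4] → [8,-4,15]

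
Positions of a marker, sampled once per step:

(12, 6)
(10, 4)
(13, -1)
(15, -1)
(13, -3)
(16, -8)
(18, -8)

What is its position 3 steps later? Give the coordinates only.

(21, -15)

Step-to-step displacements: (-2, -2), (+3, -5), (+2, +0), (-2, -2), (+3, -5), (+2, +0) — a repeating cycle of length 3.
step 7: apply (-2, -2) → (16, -10)
step 8: apply (+3, -5) → (19, -15)
step 9: apply (+2, +0) → (21, -15)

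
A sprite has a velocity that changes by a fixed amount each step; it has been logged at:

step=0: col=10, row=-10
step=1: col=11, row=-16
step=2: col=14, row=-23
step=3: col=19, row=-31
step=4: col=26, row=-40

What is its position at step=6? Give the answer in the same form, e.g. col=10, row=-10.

Successive displacements: (+1, -6), (+3, -7), (+5, -8), (+7, -9) — each changes by (+2, -1).
step 5: col=26, row=-40 + (+9, -10) → col=35, row=-50
step 6: col=35, row=-50 + (+11, -11) → col=46, row=-61

col=46, row=-61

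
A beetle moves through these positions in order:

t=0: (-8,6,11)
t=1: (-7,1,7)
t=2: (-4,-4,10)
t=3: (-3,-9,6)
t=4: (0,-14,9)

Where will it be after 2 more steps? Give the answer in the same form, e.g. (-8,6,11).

Differencing gives (+1,-5,-4), (+3,-5,+3), (+1,-5,-4), (+3,-5,+3). This is the pattern (+1,-5,-4), (+3,-5,+3) repeated.
step 5: apply (+1,-5,-4) → (1,-19,5)
step 6: apply (+3,-5,+3) → (4,-24,8)

(4,-24,8)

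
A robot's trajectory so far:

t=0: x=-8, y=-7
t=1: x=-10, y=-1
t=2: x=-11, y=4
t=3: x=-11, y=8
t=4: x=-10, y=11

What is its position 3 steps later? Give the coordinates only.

x=-1, y=14

Successive displacements: (-2, +6), (-1, +5), (+0, +4), (+1, +3) — each changes by (+1, -1).
step 5: x=-10, y=11 + (+2, +2) → x=-8, y=13
step 6: x=-8, y=13 + (+3, +1) → x=-5, y=14
step 7: x=-5, y=14 + (+4, +0) → x=-1, y=14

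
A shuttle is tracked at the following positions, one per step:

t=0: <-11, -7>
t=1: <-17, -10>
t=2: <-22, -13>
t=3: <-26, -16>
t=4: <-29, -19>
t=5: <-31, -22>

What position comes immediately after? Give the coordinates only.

<-32, -25>

Taking differences between consecutive positions: <-6, -3>, <-5, -3>, <-4, -3>, <-3, -3>, <-2, -3>. These grow by <+1, +0> each step.
step 6: <-31, -22> + <-1, -3> → <-32, -25>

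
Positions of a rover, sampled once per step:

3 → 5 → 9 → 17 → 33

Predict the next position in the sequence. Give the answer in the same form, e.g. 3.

Step-to-step displacements: +2, +4, +8, +16; each is 2× the previous.
step 5: 33 + 32 → 65

65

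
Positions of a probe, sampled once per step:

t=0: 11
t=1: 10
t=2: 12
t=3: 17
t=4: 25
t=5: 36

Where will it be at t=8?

Successive displacements: -1, +2, +5, +8, +11 — each changes by +3.
step 6: 36 + 14 → 50
step 7: 50 + 17 → 67
step 8: 67 + 20 → 87

87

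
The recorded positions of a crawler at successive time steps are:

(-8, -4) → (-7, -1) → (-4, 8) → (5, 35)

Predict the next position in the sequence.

(32, 116)

Step-to-step displacements: (+1, +3), (+3, +9), (+9, +27); each is 3× the previous.
step 4: (5, 35) + (+27, +81) → (32, 116)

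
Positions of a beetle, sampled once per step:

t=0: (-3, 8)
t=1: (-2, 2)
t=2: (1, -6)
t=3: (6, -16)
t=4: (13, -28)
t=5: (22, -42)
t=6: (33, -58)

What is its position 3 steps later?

Taking differences between consecutive positions: (+1, -6), (+3, -8), (+5, -10), (+7, -12), (+9, -14), (+11, -16). These grow by (+2, -2) each step.
step 7: (33, -58) + (+13, -18) → (46, -76)
step 8: (46, -76) + (+15, -20) → (61, -96)
step 9: (61, -96) + (+17, -22) → (78, -118)

(78, -118)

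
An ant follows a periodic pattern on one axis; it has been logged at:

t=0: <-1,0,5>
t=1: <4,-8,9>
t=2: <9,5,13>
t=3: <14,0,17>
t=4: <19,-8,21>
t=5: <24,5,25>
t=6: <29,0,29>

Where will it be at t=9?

<44,0,41>

The first coordinate changes by +5 each step, so at step 9 it is -1 + 9·(5) = 44.
The second coordinate repeats the cycle [0, -8, 5] with period 3; step 9 mod 3 = 0, giving 0.
The third coordinate changes by +4 each step, so at step 9 it is 5 + 9·(4) = 41.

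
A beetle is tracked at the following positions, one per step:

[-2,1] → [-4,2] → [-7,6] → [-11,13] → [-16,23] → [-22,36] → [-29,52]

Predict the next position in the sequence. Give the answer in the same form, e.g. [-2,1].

First differences are [-2,+1], [-3,+4], [-4,+7], [-5,+10], [-6,+13], [-7,+16]; their common second difference is [-1,+3] (constant acceleration).
step 7: [-29,52] + [-8,+19] → [-37,71]

[-37,71]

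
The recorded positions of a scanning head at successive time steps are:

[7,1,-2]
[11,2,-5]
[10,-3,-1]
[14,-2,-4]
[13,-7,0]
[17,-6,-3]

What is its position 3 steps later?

[19,-15,2]

Step-to-step displacements: [+4,+1,-3], [-1,-5,+4], [+4,+1,-3], [-1,-5,+4], [+4,+1,-3] — a repeating cycle of length 2.
step 6: apply [-1,-5,+4] → [16,-11,1]
step 7: apply [+4,+1,-3] → [20,-10,-2]
step 8: apply [-1,-5,+4] → [19,-15,2]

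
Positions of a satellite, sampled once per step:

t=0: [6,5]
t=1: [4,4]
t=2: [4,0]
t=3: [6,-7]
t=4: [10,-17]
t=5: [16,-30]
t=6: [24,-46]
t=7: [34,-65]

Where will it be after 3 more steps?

Taking differences between consecutive positions: [-2,-1], [+0,-4], [+2,-7], [+4,-10], [+6,-13], [+8,-16], [+10,-19]. These grow by [+2,-3] each step.
step 8: [34,-65] + [+12,-22] → [46,-87]
step 9: [46,-87] + [+14,-25] → [60,-112]
step 10: [60,-112] + [+16,-28] → [76,-140]

[76,-140]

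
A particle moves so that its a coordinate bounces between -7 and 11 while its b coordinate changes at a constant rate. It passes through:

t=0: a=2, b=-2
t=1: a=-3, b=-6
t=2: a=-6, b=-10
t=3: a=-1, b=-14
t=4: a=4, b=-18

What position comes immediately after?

a=9, b=-22

The a coordinate reflects between -7 and 11, moving 5 per step.
  step 5: 4 → 9
The b coordinate changes by -4 each step: at step 5 it is -22.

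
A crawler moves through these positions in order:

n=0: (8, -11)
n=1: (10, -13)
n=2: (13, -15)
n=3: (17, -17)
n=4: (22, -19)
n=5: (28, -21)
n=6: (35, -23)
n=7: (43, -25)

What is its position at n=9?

Successive displacements: (+2, -2), (+3, -2), (+4, -2), (+5, -2), (+6, -2), (+7, -2), (+8, -2) — each changes by (+1, +0).
step 8: (43, -25) + (+9, -2) → (52, -27)
step 9: (52, -27) + (+10, -2) → (62, -29)

(62, -29)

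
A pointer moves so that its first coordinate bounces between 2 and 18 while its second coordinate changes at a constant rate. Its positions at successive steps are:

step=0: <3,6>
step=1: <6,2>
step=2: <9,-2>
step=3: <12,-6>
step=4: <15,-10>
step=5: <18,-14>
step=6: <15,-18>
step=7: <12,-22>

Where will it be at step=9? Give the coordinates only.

The first coordinate reflects between 2 and 18, moving 3 per step.
  step 8: 12 → 9
  step 9: 9 → 6
The second coordinate changes by -4 each step: at step 9 it is -30.

<6,-30>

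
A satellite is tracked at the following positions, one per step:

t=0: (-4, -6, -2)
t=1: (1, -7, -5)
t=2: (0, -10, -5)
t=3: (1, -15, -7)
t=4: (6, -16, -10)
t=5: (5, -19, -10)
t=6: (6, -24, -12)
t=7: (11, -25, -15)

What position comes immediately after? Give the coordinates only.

(10, -28, -15)

Differencing gives (+5, -1, -3), (-1, -3, +0), (+1, -5, -2), (+5, -1, -3), (-1, -3, +0), (+1, -5, -2), (+5, -1, -3). This is the pattern (+5, -1, -3), (-1, -3, +0), (+1, -5, -2) repeated.
step 8: apply (-1, -3, +0) → (10, -28, -15)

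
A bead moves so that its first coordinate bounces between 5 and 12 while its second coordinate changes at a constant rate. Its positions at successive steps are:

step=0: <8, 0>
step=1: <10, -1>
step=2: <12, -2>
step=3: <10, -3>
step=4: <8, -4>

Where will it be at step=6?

<6, -6>

The first coordinate travels 2 per step and bounces off the walls at 5 and 12.
  step 5: 8 → 6
  step 6: 6 → 6
The second coordinate changes by -1 each step: at step 6 it is -6.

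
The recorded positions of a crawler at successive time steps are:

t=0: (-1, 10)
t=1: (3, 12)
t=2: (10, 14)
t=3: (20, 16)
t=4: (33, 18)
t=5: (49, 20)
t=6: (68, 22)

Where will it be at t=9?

(143, 28)

Successive displacements: (+4, +2), (+7, +2), (+10, +2), (+13, +2), (+16, +2), (+19, +2) — each changes by (+3, +0).
step 7: (68, 22) + (+22, +2) → (90, 24)
step 8: (90, 24) + (+25, +2) → (115, 26)
step 9: (115, 26) + (+28, +2) → (143, 28)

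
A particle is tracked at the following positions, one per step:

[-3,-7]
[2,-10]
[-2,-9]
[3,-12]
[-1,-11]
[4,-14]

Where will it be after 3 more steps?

The moves between consecutive positions are [+5,-3], [-4,+1], [+5,-3], [-4,+1], [+5,-3]; they repeat the 2-cycle [[+5,-3], [-4,+1]].
step 6: apply [-4,+1] → [0,-13]
step 7: apply [+5,-3] → [5,-16]
step 8: apply [-4,+1] → [1,-15]

[1,-15]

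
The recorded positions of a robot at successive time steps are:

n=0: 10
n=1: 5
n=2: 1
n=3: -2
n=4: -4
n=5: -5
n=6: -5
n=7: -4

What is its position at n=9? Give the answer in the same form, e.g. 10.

First differences are -5, -4, -3, -2, -1, +0, +1; their common second difference is +1 (constant acceleration).
step 8: -4 + 2 → -2
step 9: -2 + 3 → 1

1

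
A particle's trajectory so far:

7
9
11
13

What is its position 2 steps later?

Each step adds +2 to the position.
step 4: 13 + 2 → 15
step 5: 15 + 2 → 17

17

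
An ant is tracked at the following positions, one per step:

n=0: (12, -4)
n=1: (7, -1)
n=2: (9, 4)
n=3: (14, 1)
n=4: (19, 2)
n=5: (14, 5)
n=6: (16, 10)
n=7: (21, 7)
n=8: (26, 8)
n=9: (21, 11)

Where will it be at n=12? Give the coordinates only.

Step-to-step displacements: (-5, +3), (+2, +5), (+5, -3), (+5, +1), (-5, +3), (+2, +5), (+5, -3), (+5, +1), (-5, +3) — a repeating cycle of length 4.
step 10: apply (+2, +5) → (23, 16)
step 11: apply (+5, -3) → (28, 13)
step 12: apply (+5, +1) → (33, 14)

(33, 14)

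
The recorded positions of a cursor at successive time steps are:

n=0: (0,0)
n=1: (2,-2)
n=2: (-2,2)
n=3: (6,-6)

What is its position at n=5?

Consecutive displacements (+2,-2), (-4,+4), (+8,-8) scale by a factor of -2 each step.
step 4: (6,-6) + (-16,+16) → (-10,10)
step 5: (-10,10) + (+32,-32) → (22,-22)

(22,-22)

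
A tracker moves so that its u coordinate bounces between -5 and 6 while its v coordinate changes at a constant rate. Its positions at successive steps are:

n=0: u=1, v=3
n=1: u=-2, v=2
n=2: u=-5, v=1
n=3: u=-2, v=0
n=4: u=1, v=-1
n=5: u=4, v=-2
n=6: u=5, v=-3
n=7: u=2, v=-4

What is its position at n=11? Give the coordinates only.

u=0, v=-8

The u coordinate travels 3 per step and bounces off the walls at -5 and 6.
  step 8: 2 → -1
  step 9: -1 → -4
  step 10: -4 → -3
  step 11: -3 → 0
The v coordinate changes by -1 each step: at step 11 it is -8.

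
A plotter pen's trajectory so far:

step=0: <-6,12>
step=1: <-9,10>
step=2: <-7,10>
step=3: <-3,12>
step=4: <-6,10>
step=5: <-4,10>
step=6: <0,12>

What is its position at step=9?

Differencing gives <-3,-2>, <+2,+0>, <+4,+2>, <-3,-2>, <+2,+0>, <+4,+2>. This is the pattern <-3,-2>, <+2,+0>, <+4,+2> repeated.
step 7: apply <-3,-2> → <-3,10>
step 8: apply <+2,+0> → <-1,10>
step 9: apply <+4,+2> → <3,12>

<3,12>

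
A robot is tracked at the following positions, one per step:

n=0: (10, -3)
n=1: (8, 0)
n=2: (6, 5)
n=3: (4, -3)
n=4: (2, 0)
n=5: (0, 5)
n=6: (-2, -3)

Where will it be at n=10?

(-10, 0)

The first coordinate changes by -2 each step, so at step 10 it is 10 + 10·(-2) = -10.
The second coordinate repeats the cycle [-3, 0, 5] with period 3; step 10 mod 3 = 1, giving 0.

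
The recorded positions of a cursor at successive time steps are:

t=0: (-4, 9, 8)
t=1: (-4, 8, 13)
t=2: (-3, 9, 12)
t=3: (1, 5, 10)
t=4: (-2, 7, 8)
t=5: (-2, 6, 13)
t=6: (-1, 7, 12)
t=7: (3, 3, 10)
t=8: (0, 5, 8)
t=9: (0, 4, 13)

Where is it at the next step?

Differencing gives (+0, -1, +5), (+1, +1, -1), (+4, -4, -2), (-3, +2, -2), (+0, -1, +5), (+1, +1, -1), (+4, -4, -2), (-3, +2, -2), (+0, -1, +5). This is the pattern (+0, -1, +5), (+1, +1, -1), (+4, -4, -2), (-3, +2, -2) repeated.
step 10: apply (+1, +1, -1) → (1, 5, 12)

(1, 5, 12)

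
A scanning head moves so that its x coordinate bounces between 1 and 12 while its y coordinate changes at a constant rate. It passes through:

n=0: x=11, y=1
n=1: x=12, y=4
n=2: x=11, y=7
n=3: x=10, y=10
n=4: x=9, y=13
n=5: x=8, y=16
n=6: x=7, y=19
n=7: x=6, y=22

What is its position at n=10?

x=3, y=31

The x coordinate reflects between 1 and 12, moving 1 per step.
  step 8: 6 → 5
  step 9: 5 → 4
  step 10: 4 → 3
The y coordinate changes by +3 each step: at step 10 it is 31.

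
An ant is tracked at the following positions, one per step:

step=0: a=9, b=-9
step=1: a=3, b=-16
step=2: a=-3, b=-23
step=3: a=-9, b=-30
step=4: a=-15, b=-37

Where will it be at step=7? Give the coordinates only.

The position changes by (-6,-7) every step.
step 5: a=-15, b=-37 + (-6,-7) → a=-21, b=-44
step 6: a=-21, b=-44 + (-6,-7) → a=-27, b=-51
step 7: a=-27, b=-51 + (-6,-7) → a=-33, b=-58

a=-33, b=-58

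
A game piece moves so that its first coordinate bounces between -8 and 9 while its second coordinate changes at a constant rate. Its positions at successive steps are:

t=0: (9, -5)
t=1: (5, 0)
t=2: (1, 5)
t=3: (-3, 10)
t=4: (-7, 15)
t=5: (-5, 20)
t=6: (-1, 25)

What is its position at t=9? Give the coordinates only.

(7, 40)

The first coordinate reflects between -8 and 9, moving 4 per step.
  step 7: -1 → 3
  step 8: 3 → 7
  step 9: 7 → 7
The second coordinate changes by +5 each step: at step 9 it is 40.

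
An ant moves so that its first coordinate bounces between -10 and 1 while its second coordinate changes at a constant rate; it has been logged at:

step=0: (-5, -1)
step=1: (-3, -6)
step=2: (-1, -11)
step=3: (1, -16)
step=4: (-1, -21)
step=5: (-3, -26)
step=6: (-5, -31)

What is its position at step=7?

The first coordinate reflects between -10 and 1, moving 2 per step.
  step 7: -5 → -7
The second coordinate changes by -5 each step: at step 7 it is -36.

(-7, -36)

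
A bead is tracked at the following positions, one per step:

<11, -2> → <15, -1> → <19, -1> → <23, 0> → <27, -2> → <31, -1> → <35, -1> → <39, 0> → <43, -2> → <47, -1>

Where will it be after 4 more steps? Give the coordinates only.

<63, -1>

The first coordinate changes by +4 each step, so at step 13 it is 11 + 13·(4) = 63.
The second coordinate repeats the cycle [-2, -1, -1, 0] with period 4; step 13 mod 4 = 1, giving -1.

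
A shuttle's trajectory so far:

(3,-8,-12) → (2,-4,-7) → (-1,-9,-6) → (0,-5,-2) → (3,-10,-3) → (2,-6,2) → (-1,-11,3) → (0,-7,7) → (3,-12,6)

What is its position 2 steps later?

(-1,-13,12)

Step-to-step displacements: (-1,+4,+5), (-3,-5,+1), (+1,+4,+4), (+3,-5,-1), (-1,+4,+5), (-3,-5,+1), (+1,+4,+4), (+3,-5,-1) — a repeating cycle of length 4.
step 9: apply (-1,+4,+5) → (2,-8,11)
step 10: apply (-3,-5,+1) → (-1,-13,12)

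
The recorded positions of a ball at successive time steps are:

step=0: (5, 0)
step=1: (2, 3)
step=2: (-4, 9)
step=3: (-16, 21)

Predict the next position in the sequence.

Step-to-step displacements: (-3, +3), (-6, +6), (-12, +12); each is 2× the previous.
step 4: (-16, 21) + (-24, +24) → (-40, 45)

(-40, 45)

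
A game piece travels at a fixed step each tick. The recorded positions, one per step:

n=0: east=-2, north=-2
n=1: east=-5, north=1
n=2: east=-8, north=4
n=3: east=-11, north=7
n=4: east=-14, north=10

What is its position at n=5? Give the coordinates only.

east=-17, north=13

Each step adds (-3, +3) to the position.
step 5: east=-14, north=10 + (-3, +3) → east=-17, north=13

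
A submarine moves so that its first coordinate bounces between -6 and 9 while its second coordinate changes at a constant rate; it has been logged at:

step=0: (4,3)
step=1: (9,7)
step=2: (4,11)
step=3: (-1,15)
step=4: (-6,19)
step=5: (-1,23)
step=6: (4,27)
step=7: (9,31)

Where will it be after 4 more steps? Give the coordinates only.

(-1,47)

The first coordinate reflects between -6 and 9, moving 5 per step.
  step 8: 9 → 4
  step 9: 4 → -1
  step 10: -1 → -6
  step 11: -6 → -1
The second coordinate changes by +4 each step: at step 11 it is 47.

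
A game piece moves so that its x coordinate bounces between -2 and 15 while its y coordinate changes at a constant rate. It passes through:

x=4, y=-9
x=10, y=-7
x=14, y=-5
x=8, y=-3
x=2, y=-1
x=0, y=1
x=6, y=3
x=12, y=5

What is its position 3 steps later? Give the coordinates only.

x=0, y=11

The x coordinate reflects between -2 and 15, moving 6 per step.
  step 8: 12 → 12
  step 9: 12 → 6
  step 10: 6 → 0
The y coordinate changes by +2 each step: at step 10 it is 11.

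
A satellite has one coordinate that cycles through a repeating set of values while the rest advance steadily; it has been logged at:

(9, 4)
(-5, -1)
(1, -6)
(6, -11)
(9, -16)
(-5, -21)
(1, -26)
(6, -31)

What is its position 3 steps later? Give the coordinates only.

First: cycles through 9, -5, 1, 6 every 4 steps. Step 10 lands at position 2 of the cycle → 1.
Second: linear, -5 per step → -46 at step 10.

(1, -46)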